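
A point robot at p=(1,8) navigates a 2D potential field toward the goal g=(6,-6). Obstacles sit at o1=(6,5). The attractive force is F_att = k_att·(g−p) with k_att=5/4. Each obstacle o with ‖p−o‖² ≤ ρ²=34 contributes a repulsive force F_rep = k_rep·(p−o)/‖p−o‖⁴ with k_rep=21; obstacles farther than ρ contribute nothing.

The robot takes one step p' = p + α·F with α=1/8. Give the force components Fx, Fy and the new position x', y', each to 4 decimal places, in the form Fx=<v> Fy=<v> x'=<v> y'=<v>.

Fx=6.1592 Fy=-17.4455 x'=1.7699 y'=5.8193

F_att = 5/4·(g−p) = 5/4·(5,-14) = (6.2500,-17.5000)
o1: d²=34 ≤ ρ²=34; F_rep = 21·(-5,3)/34² = (-0.0908,0.0545)
F = F_att + ΣF_rep = (6.1592,-17.4455)
p' = p + 1/8·F = (1.7699,5.8193)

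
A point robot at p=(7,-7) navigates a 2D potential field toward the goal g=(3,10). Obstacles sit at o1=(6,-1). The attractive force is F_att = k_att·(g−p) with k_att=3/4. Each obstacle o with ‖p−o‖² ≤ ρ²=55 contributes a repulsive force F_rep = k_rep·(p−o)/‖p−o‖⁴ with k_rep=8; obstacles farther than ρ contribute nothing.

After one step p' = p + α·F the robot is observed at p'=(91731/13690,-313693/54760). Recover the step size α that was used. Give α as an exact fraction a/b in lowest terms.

F_att = 3/4·(g−p) = 3/4·(-4,17) = (-3.0000,12.7500)
o1: d²=37 ≤ ρ²=55; F_rep = 8·(1,-6)/37² = (0.0058,-0.0351)
F = F_att + ΣF_rep = (-2.9942,12.7149)
Δp = p'−p = (-0.2994,1.2715); α = Δx/Fx = (-4099/13690) / (-4099/1369) = 1/10
check: Δy/Fy = (69627/54760) / (69627/5476) = 1/10 ✓

α = 1/10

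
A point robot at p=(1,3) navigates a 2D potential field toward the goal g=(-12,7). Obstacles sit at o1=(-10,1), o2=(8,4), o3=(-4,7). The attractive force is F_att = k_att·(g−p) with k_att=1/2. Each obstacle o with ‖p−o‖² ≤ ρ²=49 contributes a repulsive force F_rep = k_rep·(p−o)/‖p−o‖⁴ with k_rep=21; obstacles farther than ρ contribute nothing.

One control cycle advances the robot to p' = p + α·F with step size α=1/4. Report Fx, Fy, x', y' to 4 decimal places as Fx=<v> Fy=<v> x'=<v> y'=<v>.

F_att = 1/2·(g−p) = 1/2·(-13,4) = (-6.5000,2.0000)
o1: d²=125 > ρ²=49 → inactive
o2: d²=50 > ρ²=49 → inactive
o3: d²=41 ≤ ρ²=49; F_rep = 21·(5,-4)/41² = (0.0625,-0.0500)
F = F_att + ΣF_rep = (-6.4375,1.9500)
p' = p + 1/4·F = (-0.6094,3.4875)

Fx=-6.4375 Fy=1.9500 x'=-0.6094 y'=3.4875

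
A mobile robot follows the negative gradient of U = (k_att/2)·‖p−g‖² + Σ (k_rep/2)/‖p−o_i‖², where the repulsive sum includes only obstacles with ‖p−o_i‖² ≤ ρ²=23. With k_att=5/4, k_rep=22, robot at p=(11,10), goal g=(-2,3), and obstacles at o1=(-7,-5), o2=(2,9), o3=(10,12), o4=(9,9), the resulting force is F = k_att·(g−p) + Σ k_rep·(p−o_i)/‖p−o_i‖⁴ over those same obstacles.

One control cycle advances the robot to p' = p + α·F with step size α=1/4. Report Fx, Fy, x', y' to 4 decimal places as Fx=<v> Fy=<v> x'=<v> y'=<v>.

F_att = 5/4·(g−p) = 5/4·(-13,-7) = (-16.2500,-8.7500)
o1: d²=549 > ρ²=23 → inactive
o2: d²=82 > ρ²=23 → inactive
o3: d²=5 ≤ ρ²=23; F_rep = 22·(1,-2)/5² = (0.8800,-1.7600)
o4: d²=5 ≤ ρ²=23; F_rep = 22·(2,1)/5² = (1.7600,0.8800)
F = F_att + ΣF_rep = (-13.6100,-9.6300)
p' = p + 1/4·F = (7.5975,7.5925)

Fx=-13.6100 Fy=-9.6300 x'=7.5975 y'=7.5925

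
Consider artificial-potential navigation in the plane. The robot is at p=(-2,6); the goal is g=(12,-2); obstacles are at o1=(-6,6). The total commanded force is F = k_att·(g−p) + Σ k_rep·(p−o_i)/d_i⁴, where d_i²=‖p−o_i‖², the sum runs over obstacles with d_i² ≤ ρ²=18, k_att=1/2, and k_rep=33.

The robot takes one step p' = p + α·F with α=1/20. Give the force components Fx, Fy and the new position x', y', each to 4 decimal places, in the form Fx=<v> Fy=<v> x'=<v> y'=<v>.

Fx=7.5156 Fy=-4.0000 x'=-1.6242 y'=5.8000

F_att = 1/2·(g−p) = 1/2·(14,-8) = (7.0000,-4.0000)
o1: d²=16 ≤ ρ²=18; F_rep = 33·(4,0)/16² = (0.5156,0.0000)
F = F_att + ΣF_rep = (7.5156,-4.0000)
p' = p + 1/20·F = (-1.6242,5.8000)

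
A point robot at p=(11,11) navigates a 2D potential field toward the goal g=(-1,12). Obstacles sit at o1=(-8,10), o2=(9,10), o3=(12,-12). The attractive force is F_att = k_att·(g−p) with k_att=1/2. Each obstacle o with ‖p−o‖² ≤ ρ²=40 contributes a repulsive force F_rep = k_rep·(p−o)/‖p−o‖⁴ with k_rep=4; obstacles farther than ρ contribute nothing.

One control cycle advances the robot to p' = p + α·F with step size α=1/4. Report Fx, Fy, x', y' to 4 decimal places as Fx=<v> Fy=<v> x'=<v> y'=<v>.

F_att = 1/2·(g−p) = 1/2·(-12,1) = (-6.0000,0.5000)
o1: d²=362 > ρ²=40 → inactive
o2: d²=5 ≤ ρ²=40; F_rep = 4·(2,1)/5² = (0.3200,0.1600)
o3: d²=530 > ρ²=40 → inactive
F = F_att + ΣF_rep = (-5.6800,0.6600)
p' = p + 1/4·F = (9.5800,11.1650)

Fx=-5.6800 Fy=0.6600 x'=9.5800 y'=11.1650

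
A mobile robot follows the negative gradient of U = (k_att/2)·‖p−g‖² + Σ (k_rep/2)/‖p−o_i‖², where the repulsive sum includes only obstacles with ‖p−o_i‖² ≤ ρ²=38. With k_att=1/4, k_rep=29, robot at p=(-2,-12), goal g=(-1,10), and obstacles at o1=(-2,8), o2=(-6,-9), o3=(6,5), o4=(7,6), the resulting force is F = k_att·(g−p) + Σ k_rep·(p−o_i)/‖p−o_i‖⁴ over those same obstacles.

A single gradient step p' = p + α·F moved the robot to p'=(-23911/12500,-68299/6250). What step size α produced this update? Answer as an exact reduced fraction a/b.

α = 1/5

F_att = 1/4·(g−p) = 1/4·(1,22) = (0.2500,5.5000)
o1: d²=400 > ρ²=38 → inactive
o2: d²=25 ≤ ρ²=38; F_rep = 29·(4,-3)/25² = (0.1856,-0.1392)
o3: d²=353 > ρ²=38 → inactive
o4: d²=405 > ρ²=38 → inactive
F = F_att + ΣF_rep = (0.4356,5.3608)
Δp = p'−p = (0.0871,1.0722); α = Δx/Fx = (1089/12500) / (1089/2500) = 1/5
check: Δy/Fy = (6701/6250) / (6701/1250) = 1/5 ✓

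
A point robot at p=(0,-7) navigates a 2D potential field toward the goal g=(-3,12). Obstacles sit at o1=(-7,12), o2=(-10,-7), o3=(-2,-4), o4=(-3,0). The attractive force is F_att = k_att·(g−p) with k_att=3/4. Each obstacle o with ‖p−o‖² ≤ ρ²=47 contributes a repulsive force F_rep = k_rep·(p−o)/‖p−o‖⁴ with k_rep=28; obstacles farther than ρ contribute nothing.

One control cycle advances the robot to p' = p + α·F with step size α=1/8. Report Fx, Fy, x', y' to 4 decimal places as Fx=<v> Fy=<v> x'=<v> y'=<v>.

Fx=-1.9186 Fy=13.7530 x'=-0.2398 y'=-5.2809

F_att = 3/4·(g−p) = 3/4·(-3,19) = (-2.2500,14.2500)
o1: d²=410 > ρ²=47 → inactive
o2: d²=100 > ρ²=47 → inactive
o3: d²=13 ≤ ρ²=47; F_rep = 28·(2,-3)/13² = (0.3314,-0.4970)
o4: d²=58 > ρ²=47 → inactive
F = F_att + ΣF_rep = (-1.9186,13.7530)
p' = p + 1/8·F = (-0.2398,-5.2809)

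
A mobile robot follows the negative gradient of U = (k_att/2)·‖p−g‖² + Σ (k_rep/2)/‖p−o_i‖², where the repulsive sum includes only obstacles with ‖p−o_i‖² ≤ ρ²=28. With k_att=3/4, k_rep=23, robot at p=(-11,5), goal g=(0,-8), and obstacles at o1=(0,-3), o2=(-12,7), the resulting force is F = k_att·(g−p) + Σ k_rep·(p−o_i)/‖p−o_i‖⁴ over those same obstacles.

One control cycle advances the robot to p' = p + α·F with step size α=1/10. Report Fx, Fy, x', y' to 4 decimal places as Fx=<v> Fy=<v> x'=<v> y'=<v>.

F_att = 3/4·(g−p) = 3/4·(11,-13) = (8.2500,-9.7500)
o1: d²=185 > ρ²=28 → inactive
o2: d²=5 ≤ ρ²=28; F_rep = 23·(1,-2)/5² = (0.9200,-1.8400)
F = F_att + ΣF_rep = (9.1700,-11.5900)
p' = p + 1/10·F = (-10.0830,3.8410)

Fx=9.1700 Fy=-11.5900 x'=-10.0830 y'=3.8410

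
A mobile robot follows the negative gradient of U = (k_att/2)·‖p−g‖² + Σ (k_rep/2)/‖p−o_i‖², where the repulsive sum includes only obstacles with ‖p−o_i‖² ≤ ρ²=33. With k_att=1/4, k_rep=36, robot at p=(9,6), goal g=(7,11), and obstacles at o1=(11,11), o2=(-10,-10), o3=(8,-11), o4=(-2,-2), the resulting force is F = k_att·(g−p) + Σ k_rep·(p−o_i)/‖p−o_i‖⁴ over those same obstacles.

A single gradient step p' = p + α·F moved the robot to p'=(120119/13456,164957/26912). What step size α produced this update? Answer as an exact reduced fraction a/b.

F_att = 1/4·(g−p) = 1/4·(-2,5) = (-0.5000,1.2500)
o1: d²=29 ≤ ρ²=33; F_rep = 36·(-2,-5)/29² = (-0.0856,-0.2140)
o2: d²=617 > ρ²=33 → inactive
o3: d²=290 > ρ²=33 → inactive
o4: d²=185 > ρ²=33 → inactive
F = F_att + ΣF_rep = (-0.5856,1.0360)
Δp = p'−p = (-0.0732,0.1295); α = Δx/Fx = (-985/13456) / (-985/1682) = 1/8
check: Δy/Fy = (3485/26912) / (3485/3364) = 1/8 ✓

α = 1/8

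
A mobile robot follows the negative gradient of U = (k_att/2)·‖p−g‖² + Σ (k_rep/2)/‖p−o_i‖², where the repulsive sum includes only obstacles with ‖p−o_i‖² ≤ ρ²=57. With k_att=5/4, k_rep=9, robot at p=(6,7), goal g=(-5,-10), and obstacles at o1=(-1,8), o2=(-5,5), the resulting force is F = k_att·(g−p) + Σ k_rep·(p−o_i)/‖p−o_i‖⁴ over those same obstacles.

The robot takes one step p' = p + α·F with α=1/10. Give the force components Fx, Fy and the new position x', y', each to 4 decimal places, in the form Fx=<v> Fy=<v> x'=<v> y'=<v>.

F_att = 5/4·(g−p) = 5/4·(-11,-17) = (-13.7500,-21.2500)
o1: d²=50 ≤ ρ²=57; F_rep = 9·(7,-1)/50² = (0.0252,-0.0036)
o2: d²=125 > ρ²=57 → inactive
F = F_att + ΣF_rep = (-13.7248,-21.2536)
p' = p + 1/10·F = (4.6275,4.8746)

Fx=-13.7248 Fy=-21.2536 x'=4.6275 y'=4.8746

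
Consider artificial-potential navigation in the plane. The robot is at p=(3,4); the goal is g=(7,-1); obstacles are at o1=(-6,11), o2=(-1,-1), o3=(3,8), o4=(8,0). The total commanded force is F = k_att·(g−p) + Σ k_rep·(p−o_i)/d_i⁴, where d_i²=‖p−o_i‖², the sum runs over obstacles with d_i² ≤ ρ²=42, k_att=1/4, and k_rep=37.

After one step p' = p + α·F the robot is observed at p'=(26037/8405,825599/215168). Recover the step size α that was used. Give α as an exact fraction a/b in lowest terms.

F_att = 1/4·(g−p) = 1/4·(4,-5) = (1.0000,-1.2500)
o1: d²=130 > ρ²=42 → inactive
o2: d²=41 ≤ ρ²=42; F_rep = 37·(4,5)/41² = (0.0880,0.1101)
o3: d²=16 ≤ ρ²=42; F_rep = 37·(0,-4)/16² = (0.0000,-0.5781)
o4: d²=41 ≤ ρ²=42; F_rep = 37·(-5,4)/41² = (-0.1101,0.0880)
F = F_att + ΣF_rep = (0.9780,-1.6300)
Δp = p'−p = (0.0978,-0.1630); α = Δx/Fx = (822/8405) / (1644/1681) = 1/10
check: Δy/Fy = (-35073/215168) / (-175365/107584) = 1/10 ✓

α = 1/10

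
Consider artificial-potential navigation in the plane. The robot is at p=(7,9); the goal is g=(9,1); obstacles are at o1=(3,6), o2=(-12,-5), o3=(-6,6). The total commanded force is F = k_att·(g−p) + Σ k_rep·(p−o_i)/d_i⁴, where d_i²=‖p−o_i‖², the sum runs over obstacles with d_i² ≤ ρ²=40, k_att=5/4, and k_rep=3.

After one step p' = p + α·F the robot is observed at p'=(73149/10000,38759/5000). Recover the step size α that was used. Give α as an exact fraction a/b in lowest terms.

α = 1/8

F_att = 5/4·(g−p) = 5/4·(2,-8) = (2.5000,-10.0000)
o1: d²=25 ≤ ρ²=40; F_rep = 3·(4,3)/25² = (0.0192,0.0144)
o2: d²=557 > ρ²=40 → inactive
o3: d²=178 > ρ²=40 → inactive
F = F_att + ΣF_rep = (2.5192,-9.9856)
Δp = p'−p = (0.3149,-1.2482); α = Δx/Fx = (3149/10000) / (3149/1250) = 1/8
check: Δy/Fy = (-6241/5000) / (-6241/625) = 1/8 ✓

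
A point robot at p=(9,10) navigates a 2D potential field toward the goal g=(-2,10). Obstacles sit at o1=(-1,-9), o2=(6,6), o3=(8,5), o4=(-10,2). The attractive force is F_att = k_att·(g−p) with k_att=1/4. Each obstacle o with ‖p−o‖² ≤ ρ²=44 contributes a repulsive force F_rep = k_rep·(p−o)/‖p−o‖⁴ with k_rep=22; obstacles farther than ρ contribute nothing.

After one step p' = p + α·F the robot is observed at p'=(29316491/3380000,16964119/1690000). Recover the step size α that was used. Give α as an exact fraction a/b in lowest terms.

α = 1/8

F_att = 1/4·(g−p) = 1/4·(-11,0) = (-2.7500,0.0000)
o1: d²=461 > ρ²=44 → inactive
o2: d²=25 ≤ ρ²=44; F_rep = 22·(3,4)/25² = (0.1056,0.1408)
o3: d²=26 ≤ ρ²=44; F_rep = 22·(1,5)/26² = (0.0325,0.1627)
o4: d²=425 > ρ²=44 → inactive
F = F_att + ΣF_rep = (-2.6119,0.3035)
Δp = p'−p = (-0.3265,0.0379); α = Δx/Fx = (-1103509/3380000) / (-1103509/422500) = 1/8
check: Δy/Fy = (64119/1690000) / (64119/211250) = 1/8 ✓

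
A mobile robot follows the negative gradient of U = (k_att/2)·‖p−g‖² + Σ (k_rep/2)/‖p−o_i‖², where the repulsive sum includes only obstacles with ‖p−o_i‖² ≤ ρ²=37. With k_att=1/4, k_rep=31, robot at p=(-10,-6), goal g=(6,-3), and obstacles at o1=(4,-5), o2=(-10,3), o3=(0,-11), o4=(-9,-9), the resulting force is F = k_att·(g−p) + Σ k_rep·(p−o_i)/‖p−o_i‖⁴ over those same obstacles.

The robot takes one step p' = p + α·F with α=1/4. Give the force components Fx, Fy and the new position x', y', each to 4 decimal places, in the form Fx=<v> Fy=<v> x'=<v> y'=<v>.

F_att = 1/4·(g−p) = 1/4·(16,3) = (4.0000,0.7500)
o1: d²=197 > ρ²=37 → inactive
o2: d²=81 > ρ²=37 → inactive
o3: d²=125 > ρ²=37 → inactive
o4: d²=10 ≤ ρ²=37; F_rep = 31·(-1,3)/10² = (-0.3100,0.9300)
F = F_att + ΣF_rep = (3.6900,1.6800)
p' = p + 1/4·F = (-9.0775,-5.5800)

Fx=3.6900 Fy=1.6800 x'=-9.0775 y'=-5.5800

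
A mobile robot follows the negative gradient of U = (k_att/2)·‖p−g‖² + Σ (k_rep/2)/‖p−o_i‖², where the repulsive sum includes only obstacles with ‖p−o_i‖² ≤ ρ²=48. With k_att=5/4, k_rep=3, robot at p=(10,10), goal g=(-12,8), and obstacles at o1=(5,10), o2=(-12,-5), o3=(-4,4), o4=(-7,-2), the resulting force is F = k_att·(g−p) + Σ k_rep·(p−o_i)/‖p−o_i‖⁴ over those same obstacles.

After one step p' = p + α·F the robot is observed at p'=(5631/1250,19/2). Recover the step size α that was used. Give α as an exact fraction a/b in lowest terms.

F_att = 5/4·(g−p) = 5/4·(-22,-2) = (-27.5000,-2.5000)
o1: d²=25 ≤ ρ²=48; F_rep = 3·(5,0)/25² = (0.0240,0.0000)
o2: d²=709 > ρ²=48 → inactive
o3: d²=232 > ρ²=48 → inactive
o4: d²=433 > ρ²=48 → inactive
F = F_att + ΣF_rep = (-27.4760,-2.5000)
Δp = p'−p = (-5.4952,-0.5000); α = Δx/Fx = (-6869/1250) / (-6869/250) = 1/5
check: Δy/Fy = (-1/2) / (-5/2) = 1/5 ✓

α = 1/5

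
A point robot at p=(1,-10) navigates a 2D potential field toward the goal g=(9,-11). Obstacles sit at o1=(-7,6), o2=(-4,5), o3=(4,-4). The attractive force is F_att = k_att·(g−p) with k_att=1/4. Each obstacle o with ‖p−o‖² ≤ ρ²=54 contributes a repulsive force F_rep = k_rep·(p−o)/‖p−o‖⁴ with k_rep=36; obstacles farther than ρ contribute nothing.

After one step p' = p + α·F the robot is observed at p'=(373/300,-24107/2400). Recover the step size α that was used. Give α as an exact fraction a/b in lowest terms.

α = 1/8

F_att = 1/4·(g−p) = 1/4·(8,-1) = (2.0000,-0.2500)
o1: d²=320 > ρ²=54 → inactive
o2: d²=250 > ρ²=54 → inactive
o3: d²=45 ≤ ρ²=54; F_rep = 36·(-3,-6)/45² = (-0.0533,-0.1067)
F = F_att + ΣF_rep = (1.9467,-0.3567)
Δp = p'−p = (0.2433,-0.0446); α = Δx/Fx = (73/300) / (146/75) = 1/8
check: Δy/Fy = (-107/2400) / (-107/300) = 1/8 ✓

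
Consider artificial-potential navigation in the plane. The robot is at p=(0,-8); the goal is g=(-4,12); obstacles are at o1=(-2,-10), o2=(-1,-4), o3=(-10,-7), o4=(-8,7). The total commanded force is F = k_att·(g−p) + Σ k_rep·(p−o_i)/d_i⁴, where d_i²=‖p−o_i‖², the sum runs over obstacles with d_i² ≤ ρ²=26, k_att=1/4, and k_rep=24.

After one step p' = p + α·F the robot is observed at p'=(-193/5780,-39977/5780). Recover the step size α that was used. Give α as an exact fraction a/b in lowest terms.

F_att = 1/4·(g−p) = 1/4·(-4,20) = (-1.0000,5.0000)
o1: d²=8 ≤ ρ²=26; F_rep = 24·(2,2)/8² = (0.7500,0.7500)
o2: d²=17 ≤ ρ²=26; F_rep = 24·(1,-4)/17² = (0.0830,-0.3322)
o3: d²=101 > ρ²=26 → inactive
o4: d²=289 > ρ²=26 → inactive
F = F_att + ΣF_rep = (-0.1670,5.4178)
Δp = p'−p = (-0.0334,1.0836); α = Δx/Fx = (-193/5780) / (-193/1156) = 1/5
check: Δy/Fy = (6263/5780) / (6263/1156) = 1/5 ✓

α = 1/5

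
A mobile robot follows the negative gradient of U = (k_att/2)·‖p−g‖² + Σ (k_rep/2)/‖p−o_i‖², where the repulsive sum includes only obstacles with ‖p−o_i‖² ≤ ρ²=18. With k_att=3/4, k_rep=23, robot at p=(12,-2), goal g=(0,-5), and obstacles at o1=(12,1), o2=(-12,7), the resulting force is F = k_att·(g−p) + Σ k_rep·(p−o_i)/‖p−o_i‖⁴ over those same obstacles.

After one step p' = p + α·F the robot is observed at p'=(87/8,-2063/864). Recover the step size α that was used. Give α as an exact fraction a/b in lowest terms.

α = 1/8

F_att = 3/4·(g−p) = 3/4·(-12,-3) = (-9.0000,-2.2500)
o1: d²=9 ≤ ρ²=18; F_rep = 23·(0,-3)/9² = (0.0000,-0.8519)
o2: d²=657 > ρ²=18 → inactive
F = F_att + ΣF_rep = (-9.0000,-3.1019)
Δp = p'−p = (-1.1250,-0.3877); α = Δx/Fx = (-9/8) / (-9) = 1/8
check: Δy/Fy = (-335/864) / (-335/108) = 1/8 ✓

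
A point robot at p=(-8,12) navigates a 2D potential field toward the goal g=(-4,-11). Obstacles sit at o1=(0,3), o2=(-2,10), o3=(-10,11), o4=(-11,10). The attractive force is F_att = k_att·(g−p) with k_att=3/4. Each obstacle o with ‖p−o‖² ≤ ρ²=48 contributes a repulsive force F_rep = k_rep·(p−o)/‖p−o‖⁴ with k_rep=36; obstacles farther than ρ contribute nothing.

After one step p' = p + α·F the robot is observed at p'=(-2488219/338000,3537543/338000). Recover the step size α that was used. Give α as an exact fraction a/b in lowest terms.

F_att = 3/4·(g−p) = 3/4·(4,-23) = (3.0000,-17.2500)
o1: d²=145 > ρ²=48 → inactive
o2: d²=40 ≤ ρ²=48; F_rep = 36·(-6,2)/40² = (-0.1350,0.0450)
o3: d²=5 ≤ ρ²=48; F_rep = 36·(2,1)/5² = (2.8800,1.4400)
o4: d²=13 ≤ ρ²=48; F_rep = 36·(3,2)/13² = (0.6391,0.4260)
F = F_att + ΣF_rep = (6.3841,-15.3390)
Δp = p'−p = (0.6384,-1.5339); α = Δx/Fx = (215781/338000) / (215781/33800) = 1/10
check: Δy/Fy = (-518457/338000) / (-518457/33800) = 1/10 ✓

α = 1/10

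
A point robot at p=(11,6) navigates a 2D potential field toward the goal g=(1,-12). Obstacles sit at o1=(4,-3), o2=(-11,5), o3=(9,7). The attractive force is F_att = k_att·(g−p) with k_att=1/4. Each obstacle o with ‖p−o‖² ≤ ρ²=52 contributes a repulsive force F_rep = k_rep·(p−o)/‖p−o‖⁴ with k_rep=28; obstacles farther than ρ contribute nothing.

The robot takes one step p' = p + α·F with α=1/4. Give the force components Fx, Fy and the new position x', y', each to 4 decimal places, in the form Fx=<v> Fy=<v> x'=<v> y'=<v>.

Fx=-0.2600 Fy=-5.6200 x'=10.9350 y'=4.5950

F_att = 1/4·(g−p) = 1/4·(-10,-18) = (-2.5000,-4.5000)
o1: d²=130 > ρ²=52 → inactive
o2: d²=485 > ρ²=52 → inactive
o3: d²=5 ≤ ρ²=52; F_rep = 28·(2,-1)/5² = (2.2400,-1.1200)
F = F_att + ΣF_rep = (-0.2600,-5.6200)
p' = p + 1/4·F = (10.9350,4.5950)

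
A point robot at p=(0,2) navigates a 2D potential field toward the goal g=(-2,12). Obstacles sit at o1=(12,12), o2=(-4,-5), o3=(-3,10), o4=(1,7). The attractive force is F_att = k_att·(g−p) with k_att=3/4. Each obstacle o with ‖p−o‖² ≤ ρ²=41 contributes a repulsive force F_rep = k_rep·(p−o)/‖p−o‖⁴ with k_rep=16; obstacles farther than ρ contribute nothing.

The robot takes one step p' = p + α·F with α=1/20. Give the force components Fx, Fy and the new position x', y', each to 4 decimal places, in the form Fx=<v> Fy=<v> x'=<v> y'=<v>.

F_att = 3/4·(g−p) = 3/4·(-2,10) = (-1.5000,7.5000)
o1: d²=244 > ρ²=41 → inactive
o2: d²=65 > ρ²=41 → inactive
o3: d²=73 > ρ²=41 → inactive
o4: d²=26 ≤ ρ²=41; F_rep = 16·(-1,-5)/26² = (-0.0237,-0.1183)
F = F_att + ΣF_rep = (-1.5237,7.3817)
p' = p + 1/20·F = (-0.0762,2.3691)

Fx=-1.5237 Fy=7.3817 x'=-0.0762 y'=2.3691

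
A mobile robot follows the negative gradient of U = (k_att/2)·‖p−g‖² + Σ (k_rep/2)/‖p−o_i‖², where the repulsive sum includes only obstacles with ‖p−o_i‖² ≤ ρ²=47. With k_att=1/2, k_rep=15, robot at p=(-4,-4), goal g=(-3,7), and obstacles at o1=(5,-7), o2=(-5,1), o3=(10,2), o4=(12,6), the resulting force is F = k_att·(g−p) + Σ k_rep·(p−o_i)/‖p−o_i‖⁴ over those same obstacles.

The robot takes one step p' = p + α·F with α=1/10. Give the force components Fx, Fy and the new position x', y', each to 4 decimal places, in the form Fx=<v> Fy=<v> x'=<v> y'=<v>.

F_att = 1/2·(g−p) = 1/2·(1,11) = (0.5000,5.5000)
o1: d²=90 > ρ²=47 → inactive
o2: d²=26 ≤ ρ²=47; F_rep = 15·(1,-5)/26² = (0.0222,-0.1109)
o3: d²=232 > ρ²=47 → inactive
o4: d²=356 > ρ²=47 → inactive
F = F_att + ΣF_rep = (0.5222,5.3891)
p' = p + 1/10·F = (-3.9478,-3.4611)

Fx=0.5222 Fy=5.3891 x'=-3.9478 y'=-3.4611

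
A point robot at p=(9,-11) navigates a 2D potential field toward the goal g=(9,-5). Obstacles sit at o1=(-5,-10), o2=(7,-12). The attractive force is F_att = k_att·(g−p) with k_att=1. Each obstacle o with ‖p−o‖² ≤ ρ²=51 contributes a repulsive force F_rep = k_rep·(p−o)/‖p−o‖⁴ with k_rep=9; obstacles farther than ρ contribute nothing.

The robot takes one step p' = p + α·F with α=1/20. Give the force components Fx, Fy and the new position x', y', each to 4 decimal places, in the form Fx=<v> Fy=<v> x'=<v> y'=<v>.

F_att = 1·(g−p) = 1·(0,6) = (0.0000,6.0000)
o1: d²=197 > ρ²=51 → inactive
o2: d²=5 ≤ ρ²=51; F_rep = 9·(2,1)/5² = (0.7200,0.3600)
F = F_att + ΣF_rep = (0.7200,6.3600)
p' = p + 1/20·F = (9.0360,-10.6820)

Fx=0.7200 Fy=6.3600 x'=9.0360 y'=-10.6820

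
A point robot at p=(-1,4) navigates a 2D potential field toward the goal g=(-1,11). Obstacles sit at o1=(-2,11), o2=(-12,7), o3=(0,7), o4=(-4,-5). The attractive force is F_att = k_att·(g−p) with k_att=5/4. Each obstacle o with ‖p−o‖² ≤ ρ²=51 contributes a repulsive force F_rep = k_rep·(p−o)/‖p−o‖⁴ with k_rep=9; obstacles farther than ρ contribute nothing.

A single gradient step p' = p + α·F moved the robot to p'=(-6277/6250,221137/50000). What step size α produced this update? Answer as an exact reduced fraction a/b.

F_att = 5/4·(g−p) = 5/4·(0,7) = (0.0000,8.7500)
o1: d²=50 ≤ ρ²=51; F_rep = 9·(1,-7)/50² = (0.0036,-0.0252)
o2: d²=130 > ρ²=51 → inactive
o3: d²=10 ≤ ρ²=51; F_rep = 9·(-1,-3)/10² = (-0.0900,-0.2700)
o4: d²=90 > ρ²=51 → inactive
F = F_att + ΣF_rep = (-0.0864,8.4548)
Δp = p'−p = (-0.0043,0.4227); α = Δx/Fx = (-27/6250) / (-54/625) = 1/20
check: Δy/Fy = (21137/50000) / (21137/2500) = 1/20 ✓

α = 1/20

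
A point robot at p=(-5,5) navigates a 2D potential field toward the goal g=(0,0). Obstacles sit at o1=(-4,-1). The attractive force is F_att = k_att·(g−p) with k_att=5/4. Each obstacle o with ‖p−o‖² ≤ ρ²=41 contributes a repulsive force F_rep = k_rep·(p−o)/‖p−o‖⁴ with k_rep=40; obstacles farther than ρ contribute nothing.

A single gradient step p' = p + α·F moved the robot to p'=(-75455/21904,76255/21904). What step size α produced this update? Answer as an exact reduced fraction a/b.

α = 1/4

F_att = 5/4·(g−p) = 5/4·(5,-5) = (6.2500,-6.2500)
o1: d²=37 ≤ ρ²=41; F_rep = 40·(-1,6)/37² = (-0.0292,0.1753)
F = F_att + ΣF_rep = (6.2208,-6.0747)
Δp = p'−p = (1.5552,-1.5187); α = Δx/Fx = (34065/21904) / (34065/5476) = 1/4
check: Δy/Fy = (-33265/21904) / (-33265/5476) = 1/4 ✓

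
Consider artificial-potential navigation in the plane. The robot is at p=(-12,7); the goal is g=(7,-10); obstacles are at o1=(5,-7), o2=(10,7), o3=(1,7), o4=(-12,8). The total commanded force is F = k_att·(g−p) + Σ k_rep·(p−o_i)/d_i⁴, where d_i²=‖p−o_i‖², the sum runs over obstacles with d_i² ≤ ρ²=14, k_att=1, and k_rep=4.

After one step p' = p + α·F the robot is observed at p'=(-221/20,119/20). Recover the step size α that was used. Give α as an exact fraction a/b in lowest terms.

α = 1/20

F_att = 1·(g−p) = 1·(19,-17) = (19.0000,-17.0000)
o1: d²=485 > ρ²=14 → inactive
o2: d²=484 > ρ²=14 → inactive
o3: d²=169 > ρ²=14 → inactive
o4: d²=1 ≤ ρ²=14; F_rep = 4·(0,-1)/1² = (0.0000,-4.0000)
F = F_att + ΣF_rep = (19.0000,-21.0000)
Δp = p'−p = (0.9500,-1.0500); α = Δx/Fx = (19/20) / (19) = 1/20
check: Δy/Fy = (-21/20) / (-21) = 1/20 ✓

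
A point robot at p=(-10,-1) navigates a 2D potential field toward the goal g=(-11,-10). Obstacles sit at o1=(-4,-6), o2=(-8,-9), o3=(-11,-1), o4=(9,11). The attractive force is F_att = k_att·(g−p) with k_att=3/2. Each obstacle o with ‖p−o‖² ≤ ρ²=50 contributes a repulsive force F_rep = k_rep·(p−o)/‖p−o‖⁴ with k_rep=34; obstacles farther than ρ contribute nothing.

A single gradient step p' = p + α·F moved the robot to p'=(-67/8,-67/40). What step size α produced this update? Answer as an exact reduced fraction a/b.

F_att = 3/2·(g−p) = 3/2·(-1,-9) = (-1.5000,-13.5000)
o1: d²=61 > ρ²=50 → inactive
o2: d²=68 > ρ²=50 → inactive
o3: d²=1 ≤ ρ²=50; F_rep = 34·(1,0)/1² = (34.0000,0.0000)
o4: d²=505 > ρ²=50 → inactive
F = F_att + ΣF_rep = (32.5000,-13.5000)
Δp = p'−p = (1.6250,-0.6750); α = Δx/Fx = (13/8) / (65/2) = 1/20
check: Δy/Fy = (-27/40) / (-27/2) = 1/20 ✓

α = 1/20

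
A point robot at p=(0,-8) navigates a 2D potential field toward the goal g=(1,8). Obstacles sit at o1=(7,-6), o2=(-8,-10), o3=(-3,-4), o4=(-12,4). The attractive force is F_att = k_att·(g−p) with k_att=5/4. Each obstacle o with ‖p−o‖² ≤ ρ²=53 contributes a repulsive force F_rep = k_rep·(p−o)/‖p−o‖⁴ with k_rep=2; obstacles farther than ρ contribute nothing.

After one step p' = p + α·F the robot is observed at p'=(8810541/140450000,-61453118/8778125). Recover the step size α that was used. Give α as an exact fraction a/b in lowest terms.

α = 1/20

F_att = 5/4·(g−p) = 5/4·(1,16) = (1.2500,20.0000)
o1: d²=53 ≤ ρ²=53; F_rep = 2·(-7,-2)/53² = (-0.0050,-0.0014)
o2: d²=68 > ρ²=53 → inactive
o3: d²=25 ≤ ρ²=53; F_rep = 2·(3,-4)/25² = (0.0096,-0.0128)
o4: d²=288 > ρ²=53 → inactive
F = F_att + ΣF_rep = (1.2546,19.9858)
Δp = p'−p = (0.0627,0.9993); α = Δx/Fx = (8810541/140450000) / (8810541/7022500) = 1/20
check: Δy/Fy = (8771882/8778125) / (35087528/1755625) = 1/20 ✓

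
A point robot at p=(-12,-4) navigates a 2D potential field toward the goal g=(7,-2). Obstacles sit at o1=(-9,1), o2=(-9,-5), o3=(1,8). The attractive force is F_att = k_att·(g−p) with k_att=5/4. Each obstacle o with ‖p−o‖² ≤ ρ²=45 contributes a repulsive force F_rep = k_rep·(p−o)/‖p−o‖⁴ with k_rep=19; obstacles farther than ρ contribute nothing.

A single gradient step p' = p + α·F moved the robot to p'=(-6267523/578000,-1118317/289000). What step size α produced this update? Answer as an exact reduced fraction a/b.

α = 1/20

F_att = 5/4·(g−p) = 5/4·(19,2) = (23.7500,2.5000)
o1: d²=34 ≤ ρ²=45; F_rep = 19·(-3,-5)/34² = (-0.0493,-0.0822)
o2: d²=10 ≤ ρ²=45; F_rep = 19·(-3,1)/10² = (-0.5700,0.1900)
o3: d²=313 > ρ²=45 → inactive
F = F_att + ΣF_rep = (23.1307,2.6078)
Δp = p'−p = (1.1565,0.1304); α = Δx/Fx = (668477/578000) / (668477/28900) = 1/20
check: Δy/Fy = (37683/289000) / (37683/14450) = 1/20 ✓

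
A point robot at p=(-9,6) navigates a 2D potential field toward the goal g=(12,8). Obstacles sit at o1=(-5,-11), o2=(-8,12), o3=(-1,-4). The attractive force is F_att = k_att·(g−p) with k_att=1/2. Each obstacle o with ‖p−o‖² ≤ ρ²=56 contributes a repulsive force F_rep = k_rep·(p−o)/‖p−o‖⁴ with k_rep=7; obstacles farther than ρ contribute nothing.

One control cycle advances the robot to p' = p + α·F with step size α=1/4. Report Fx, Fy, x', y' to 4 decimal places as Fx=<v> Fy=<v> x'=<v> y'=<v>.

F_att = 1/2·(g−p) = 1/2·(21,2) = (10.5000,1.0000)
o1: d²=305 > ρ²=56 → inactive
o2: d²=37 ≤ ρ²=56; F_rep = 7·(-1,-6)/37² = (-0.0051,-0.0307)
o3: d²=164 > ρ²=56 → inactive
F = F_att + ΣF_rep = (10.4949,0.9693)
p' = p + 1/4·F = (-6.3763,6.2423)

Fx=10.4949 Fy=0.9693 x'=-6.3763 y'=6.2423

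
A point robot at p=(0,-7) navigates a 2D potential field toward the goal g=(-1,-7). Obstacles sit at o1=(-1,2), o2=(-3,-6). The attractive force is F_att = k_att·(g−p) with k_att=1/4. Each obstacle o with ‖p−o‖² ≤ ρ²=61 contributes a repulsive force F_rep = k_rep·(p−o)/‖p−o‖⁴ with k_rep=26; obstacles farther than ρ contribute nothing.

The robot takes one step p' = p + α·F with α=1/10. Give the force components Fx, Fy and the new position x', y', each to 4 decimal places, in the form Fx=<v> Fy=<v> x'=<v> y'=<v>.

Fx=0.5300 Fy=-0.2600 x'=0.0530 y'=-7.0260

F_att = 1/4·(g−p) = 1/4·(-1,0) = (-0.2500,0.0000)
o1: d²=82 > ρ²=61 → inactive
o2: d²=10 ≤ ρ²=61; F_rep = 26·(3,-1)/10² = (0.7800,-0.2600)
F = F_att + ΣF_rep = (0.5300,-0.2600)
p' = p + 1/10·F = (0.0530,-7.0260)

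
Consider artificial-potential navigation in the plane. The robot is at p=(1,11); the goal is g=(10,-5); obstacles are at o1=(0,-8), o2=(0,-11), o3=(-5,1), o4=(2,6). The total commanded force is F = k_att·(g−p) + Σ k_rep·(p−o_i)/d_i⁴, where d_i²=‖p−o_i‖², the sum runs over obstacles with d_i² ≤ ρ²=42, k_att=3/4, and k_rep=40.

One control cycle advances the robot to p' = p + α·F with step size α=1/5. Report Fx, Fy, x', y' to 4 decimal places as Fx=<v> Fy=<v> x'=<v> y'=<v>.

Fx=6.6908 Fy=-11.7041 x'=2.3382 y'=8.6592

F_att = 3/4·(g−p) = 3/4·(9,-16) = (6.7500,-12.0000)
o1: d²=362 > ρ²=42 → inactive
o2: d²=485 > ρ²=42 → inactive
o3: d²=136 > ρ²=42 → inactive
o4: d²=26 ≤ ρ²=42; F_rep = 40·(-1,5)/26² = (-0.0592,0.2959)
F = F_att + ΣF_rep = (6.6908,-11.7041)
p' = p + 1/5·F = (2.3382,8.6592)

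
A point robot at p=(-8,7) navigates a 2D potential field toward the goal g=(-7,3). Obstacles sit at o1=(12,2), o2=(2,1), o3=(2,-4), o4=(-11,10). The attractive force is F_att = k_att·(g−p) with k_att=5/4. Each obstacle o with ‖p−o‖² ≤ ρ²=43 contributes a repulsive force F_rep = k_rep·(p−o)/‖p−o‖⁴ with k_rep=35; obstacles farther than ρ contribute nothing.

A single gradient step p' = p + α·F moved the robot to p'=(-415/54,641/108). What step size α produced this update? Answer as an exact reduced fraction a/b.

F_att = 5/4·(g−p) = 5/4·(1,-4) = (1.2500,-5.0000)
o1: d²=425 > ρ²=43 → inactive
o2: d²=136 > ρ²=43 → inactive
o3: d²=221 > ρ²=43 → inactive
o4: d²=18 ≤ ρ²=43; F_rep = 35·(3,-3)/18² = (0.3241,-0.3241)
F = F_att + ΣF_rep = (1.5741,-5.3241)
Δp = p'−p = (0.3148,-1.0648); α = Δx/Fx = (17/54) / (85/54) = 1/5
check: Δy/Fy = (-115/108) / (-575/108) = 1/5 ✓

α = 1/5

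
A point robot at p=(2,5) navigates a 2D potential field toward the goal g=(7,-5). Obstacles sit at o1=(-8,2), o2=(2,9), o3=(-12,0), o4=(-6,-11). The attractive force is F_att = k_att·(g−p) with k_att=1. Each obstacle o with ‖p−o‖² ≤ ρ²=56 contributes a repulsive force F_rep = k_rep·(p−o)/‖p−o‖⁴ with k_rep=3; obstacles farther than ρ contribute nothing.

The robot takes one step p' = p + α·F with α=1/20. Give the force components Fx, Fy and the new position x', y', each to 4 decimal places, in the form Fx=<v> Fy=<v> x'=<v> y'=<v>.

F_att = 1·(g−p) = 1·(5,-10) = (5.0000,-10.0000)
o1: d²=109 > ρ²=56 → inactive
o2: d²=16 ≤ ρ²=56; F_rep = 3·(0,-4)/16² = (0.0000,-0.0469)
o3: d²=221 > ρ²=56 → inactive
o4: d²=320 > ρ²=56 → inactive
F = F_att + ΣF_rep = (5.0000,-10.0469)
p' = p + 1/20·F = (2.2500,4.4977)

Fx=5.0000 Fy=-10.0469 x'=2.2500 y'=4.4977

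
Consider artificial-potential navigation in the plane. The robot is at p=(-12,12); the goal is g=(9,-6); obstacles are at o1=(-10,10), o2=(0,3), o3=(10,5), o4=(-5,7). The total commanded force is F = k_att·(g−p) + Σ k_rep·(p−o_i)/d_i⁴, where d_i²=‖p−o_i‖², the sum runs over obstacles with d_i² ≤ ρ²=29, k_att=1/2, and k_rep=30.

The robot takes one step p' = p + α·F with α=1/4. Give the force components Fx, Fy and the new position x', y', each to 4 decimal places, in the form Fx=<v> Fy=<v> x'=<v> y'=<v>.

Fx=9.5625 Fy=-8.0625 x'=-9.6094 y'=9.9844

F_att = 1/2·(g−p) = 1/2·(21,-18) = (10.5000,-9.0000)
o1: d²=8 ≤ ρ²=29; F_rep = 30·(-2,2)/8² = (-0.9375,0.9375)
o2: d²=225 > ρ²=29 → inactive
o3: d²=533 > ρ²=29 → inactive
o4: d²=74 > ρ²=29 → inactive
F = F_att + ΣF_rep = (9.5625,-8.0625)
p' = p + 1/4·F = (-9.6094,9.9844)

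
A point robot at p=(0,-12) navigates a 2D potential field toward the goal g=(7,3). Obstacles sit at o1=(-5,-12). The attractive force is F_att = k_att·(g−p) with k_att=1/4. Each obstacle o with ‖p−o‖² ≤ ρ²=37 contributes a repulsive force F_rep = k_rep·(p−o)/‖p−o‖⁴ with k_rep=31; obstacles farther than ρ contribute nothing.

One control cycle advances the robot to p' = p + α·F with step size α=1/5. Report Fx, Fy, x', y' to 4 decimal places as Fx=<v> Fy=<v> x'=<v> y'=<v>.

F_att = 1/4·(g−p) = 1/4·(7,15) = (1.7500,3.7500)
o1: d²=25 ≤ ρ²=37; F_rep = 31·(5,0)/25² = (0.2480,0.0000)
F = F_att + ΣF_rep = (1.9980,3.7500)
p' = p + 1/5·F = (0.3996,-11.2500)

Fx=1.9980 Fy=3.7500 x'=0.3996 y'=-11.2500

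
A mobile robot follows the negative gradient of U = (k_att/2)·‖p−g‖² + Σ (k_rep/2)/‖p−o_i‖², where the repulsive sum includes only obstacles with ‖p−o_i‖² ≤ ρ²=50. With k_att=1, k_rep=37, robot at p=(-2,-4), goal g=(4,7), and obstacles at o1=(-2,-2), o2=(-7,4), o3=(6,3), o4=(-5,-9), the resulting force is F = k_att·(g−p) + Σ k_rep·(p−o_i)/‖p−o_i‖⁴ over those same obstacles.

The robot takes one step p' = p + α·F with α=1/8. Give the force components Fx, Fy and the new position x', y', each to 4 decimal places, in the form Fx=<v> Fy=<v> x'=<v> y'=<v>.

Fx=6.0960 Fy=6.5350 x'=-1.2380 y'=-3.1831

F_att = 1·(g−p) = 1·(6,11) = (6.0000,11.0000)
o1: d²=4 ≤ ρ²=50; F_rep = 37·(0,-2)/4² = (0.0000,-4.6250)
o2: d²=89 > ρ²=50 → inactive
o3: d²=113 > ρ²=50 → inactive
o4: d²=34 ≤ ρ²=50; F_rep = 37·(3,5)/34² = (0.0960,0.1600)
F = F_att + ΣF_rep = (6.0960,6.5350)
p' = p + 1/8·F = (-1.2380,-3.1831)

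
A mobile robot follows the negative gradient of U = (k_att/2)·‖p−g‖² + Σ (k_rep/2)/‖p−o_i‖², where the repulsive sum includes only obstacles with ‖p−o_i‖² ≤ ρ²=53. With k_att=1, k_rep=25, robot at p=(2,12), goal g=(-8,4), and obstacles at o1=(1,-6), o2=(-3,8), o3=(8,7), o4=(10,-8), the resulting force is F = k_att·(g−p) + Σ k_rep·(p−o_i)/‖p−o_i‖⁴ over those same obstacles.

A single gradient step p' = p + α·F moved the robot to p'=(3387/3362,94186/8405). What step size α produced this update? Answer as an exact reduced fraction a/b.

α = 1/10

F_att = 1·(g−p) = 1·(-10,-8) = (-10.0000,-8.0000)
o1: d²=325 > ρ²=53 → inactive
o2: d²=41 ≤ ρ²=53; F_rep = 25·(5,4)/41² = (0.0744,0.0595)
o3: d²=61 > ρ²=53 → inactive
o4: d²=464 > ρ²=53 → inactive
F = F_att + ΣF_rep = (-9.9256,-7.9405)
Δp = p'−p = (-0.9926,-0.7941); α = Δx/Fx = (-3337/3362) / (-16685/1681) = 1/10
check: Δy/Fy = (-6674/8405) / (-13348/1681) = 1/10 ✓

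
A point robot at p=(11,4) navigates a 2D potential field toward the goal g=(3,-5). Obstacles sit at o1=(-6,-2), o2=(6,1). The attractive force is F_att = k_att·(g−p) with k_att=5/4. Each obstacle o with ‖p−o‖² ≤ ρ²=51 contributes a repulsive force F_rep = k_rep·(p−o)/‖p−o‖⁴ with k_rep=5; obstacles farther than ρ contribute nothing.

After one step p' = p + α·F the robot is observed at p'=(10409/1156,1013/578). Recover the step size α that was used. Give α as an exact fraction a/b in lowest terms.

α = 1/5

F_att = 5/4·(g−p) = 5/4·(-8,-9) = (-10.0000,-11.2500)
o1: d²=325 > ρ²=51 → inactive
o2: d²=34 ≤ ρ²=51; F_rep = 5·(5,3)/34² = (0.0216,0.0130)
F = F_att + ΣF_rep = (-9.9784,-11.2370)
Δp = p'−p = (-1.9957,-2.2474); α = Δx/Fx = (-2307/1156) / (-11535/1156) = 1/5
check: Δy/Fy = (-1299/578) / (-6495/578) = 1/5 ✓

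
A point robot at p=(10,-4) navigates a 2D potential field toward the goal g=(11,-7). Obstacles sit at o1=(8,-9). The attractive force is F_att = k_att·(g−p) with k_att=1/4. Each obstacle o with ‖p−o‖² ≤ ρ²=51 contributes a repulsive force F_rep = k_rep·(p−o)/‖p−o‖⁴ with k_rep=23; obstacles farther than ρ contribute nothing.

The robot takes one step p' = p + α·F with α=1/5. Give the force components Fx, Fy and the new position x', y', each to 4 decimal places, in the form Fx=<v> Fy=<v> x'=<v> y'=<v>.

F_att = 1/4·(g−p) = 1/4·(1,-3) = (0.2500,-0.7500)
o1: d²=29 ≤ ρ²=51; F_rep = 23·(2,5)/29² = (0.0547,0.1367)
F = F_att + ΣF_rep = (0.3047,-0.6133)
p' = p + 1/5·F = (10.0609,-4.1227)

Fx=0.3047 Fy=-0.6133 x'=10.0609 y'=-4.1227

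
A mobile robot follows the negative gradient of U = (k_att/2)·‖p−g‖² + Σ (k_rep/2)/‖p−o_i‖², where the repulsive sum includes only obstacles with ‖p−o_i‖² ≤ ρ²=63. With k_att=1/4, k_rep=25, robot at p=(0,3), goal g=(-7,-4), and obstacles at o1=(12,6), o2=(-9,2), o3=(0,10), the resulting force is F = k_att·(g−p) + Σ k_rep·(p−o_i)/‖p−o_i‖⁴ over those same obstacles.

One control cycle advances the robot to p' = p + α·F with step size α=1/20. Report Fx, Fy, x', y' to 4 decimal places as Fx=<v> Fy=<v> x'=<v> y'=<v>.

F_att = 1/4·(g−p) = 1/4·(-7,-7) = (-1.7500,-1.7500)
o1: d²=153 > ρ²=63 → inactive
o2: d²=82 > ρ²=63 → inactive
o3: d²=49 ≤ ρ²=63; F_rep = 25·(0,-7)/49² = (0.0000,-0.0729)
F = F_att + ΣF_rep = (-1.7500,-1.8229)
p' = p + 1/20·F = (-0.0875,2.9089)

Fx=-1.7500 Fy=-1.8229 x'=-0.0875 y'=2.9089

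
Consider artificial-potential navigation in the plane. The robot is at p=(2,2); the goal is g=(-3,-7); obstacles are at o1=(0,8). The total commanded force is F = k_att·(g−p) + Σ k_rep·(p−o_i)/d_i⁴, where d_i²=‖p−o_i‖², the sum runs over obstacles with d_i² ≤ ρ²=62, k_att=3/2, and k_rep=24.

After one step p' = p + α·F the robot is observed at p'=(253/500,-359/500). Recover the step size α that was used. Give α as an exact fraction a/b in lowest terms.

α = 1/5

F_att = 3/2·(g−p) = 3/2·(-5,-9) = (-7.5000,-13.5000)
o1: d²=40 ≤ ρ²=62; F_rep = 24·(2,-6)/40² = (0.0300,-0.0900)
F = F_att + ΣF_rep = (-7.4700,-13.5900)
Δp = p'−p = (-1.4940,-2.7180); α = Δx/Fx = (-747/500) / (-747/100) = 1/5
check: Δy/Fy = (-1359/500) / (-1359/100) = 1/5 ✓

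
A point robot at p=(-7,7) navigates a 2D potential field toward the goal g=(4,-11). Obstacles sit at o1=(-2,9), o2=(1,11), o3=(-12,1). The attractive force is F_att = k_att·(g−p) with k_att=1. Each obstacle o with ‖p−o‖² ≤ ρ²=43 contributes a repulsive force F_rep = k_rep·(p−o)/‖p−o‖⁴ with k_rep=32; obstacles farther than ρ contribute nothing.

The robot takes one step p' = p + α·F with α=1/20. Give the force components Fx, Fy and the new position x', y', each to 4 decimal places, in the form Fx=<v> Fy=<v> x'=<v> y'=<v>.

Fx=10.8098 Fy=-18.0761 x'=-6.4595 y'=6.0962

F_att = 1·(g−p) = 1·(11,-18) = (11.0000,-18.0000)
o1: d²=29 ≤ ρ²=43; F_rep = 32·(-5,-2)/29² = (-0.1902,-0.0761)
o2: d²=80 > ρ²=43 → inactive
o3: d²=61 > ρ²=43 → inactive
F = F_att + ΣF_rep = (10.8098,-18.0761)
p' = p + 1/20·F = (-6.4595,6.0962)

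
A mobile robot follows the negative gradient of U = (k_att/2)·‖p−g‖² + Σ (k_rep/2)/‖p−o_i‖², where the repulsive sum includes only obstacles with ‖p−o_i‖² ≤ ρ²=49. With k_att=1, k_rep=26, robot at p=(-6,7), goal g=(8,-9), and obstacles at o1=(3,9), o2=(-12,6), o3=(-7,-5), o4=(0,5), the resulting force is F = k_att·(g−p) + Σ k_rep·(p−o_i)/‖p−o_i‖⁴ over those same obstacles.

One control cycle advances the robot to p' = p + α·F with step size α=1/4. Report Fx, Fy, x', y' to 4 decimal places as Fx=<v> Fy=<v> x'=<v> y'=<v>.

F_att = 1·(g−p) = 1·(14,-16) = (14.0000,-16.0000)
o1: d²=85 > ρ²=49 → inactive
o2: d²=37 ≤ ρ²=49; F_rep = 26·(6,1)/37² = (0.1140,0.0190)
o3: d²=145 > ρ²=49 → inactive
o4: d²=40 ≤ ρ²=49; F_rep = 26·(-6,2)/40² = (-0.0975,0.0325)
F = F_att + ΣF_rep = (14.0165,-15.9485)
p' = p + 1/4·F = (-2.4959,3.0129)

Fx=14.0165 Fy=-15.9485 x'=-2.4959 y'=3.0129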